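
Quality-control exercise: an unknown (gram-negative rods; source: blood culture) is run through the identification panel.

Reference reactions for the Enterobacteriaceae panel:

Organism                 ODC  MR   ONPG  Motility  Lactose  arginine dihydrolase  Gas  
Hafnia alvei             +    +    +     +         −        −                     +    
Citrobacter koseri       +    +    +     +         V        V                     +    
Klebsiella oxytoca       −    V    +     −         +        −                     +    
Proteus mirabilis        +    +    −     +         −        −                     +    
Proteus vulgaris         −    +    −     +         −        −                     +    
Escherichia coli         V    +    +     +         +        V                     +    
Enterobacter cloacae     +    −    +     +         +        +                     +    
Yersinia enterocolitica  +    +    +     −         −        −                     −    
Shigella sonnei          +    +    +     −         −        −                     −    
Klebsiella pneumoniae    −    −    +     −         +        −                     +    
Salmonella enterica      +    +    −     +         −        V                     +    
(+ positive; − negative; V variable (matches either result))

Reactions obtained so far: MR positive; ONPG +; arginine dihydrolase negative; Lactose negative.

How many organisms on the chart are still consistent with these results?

arginine dihydrolase −: excludes Enterobacter cloacae — 10 left.
Lactose −: excludes Klebsiella oxytoca, Escherichia coli, Klebsiella pneumoniae — 7 left.
MR +: all 7 remaining candidates are consistent.
ONPG +: excludes Proteus mirabilis, Proteus vulgaris, Salmonella enterica — 4 left.
Still consistent: Citrobacter koseri, Hafnia alvei, Shigella sonnei, Yersinia enterocolitica.

4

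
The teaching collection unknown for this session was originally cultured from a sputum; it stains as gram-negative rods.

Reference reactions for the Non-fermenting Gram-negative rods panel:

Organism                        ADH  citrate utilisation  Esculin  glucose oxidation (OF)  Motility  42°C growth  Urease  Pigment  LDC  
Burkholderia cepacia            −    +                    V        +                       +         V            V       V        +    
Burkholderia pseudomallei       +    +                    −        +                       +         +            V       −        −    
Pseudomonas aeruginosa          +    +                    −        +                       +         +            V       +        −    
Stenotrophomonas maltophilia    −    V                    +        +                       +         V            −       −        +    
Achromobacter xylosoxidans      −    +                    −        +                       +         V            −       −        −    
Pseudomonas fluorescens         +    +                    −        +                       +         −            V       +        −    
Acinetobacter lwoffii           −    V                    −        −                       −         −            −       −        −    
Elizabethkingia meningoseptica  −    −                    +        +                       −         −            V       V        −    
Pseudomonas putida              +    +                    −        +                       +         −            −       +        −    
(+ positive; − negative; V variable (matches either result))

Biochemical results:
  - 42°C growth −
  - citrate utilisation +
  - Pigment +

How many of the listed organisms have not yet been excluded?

Pigment +: excludes Burkholderia pseudomallei, Stenotrophomonas maltophilia, Achromobacter xylosoxidans, Acinetobacter lwoffii — 5 left.
42°C growth −: excludes Pseudomonas aeruginosa — 4 left.
citrate utilisation +: excludes Elizabethkingia meningoseptica — 3 left.
Still consistent: Burkholderia cepacia, Pseudomonas fluorescens, Pseudomonas putida.

3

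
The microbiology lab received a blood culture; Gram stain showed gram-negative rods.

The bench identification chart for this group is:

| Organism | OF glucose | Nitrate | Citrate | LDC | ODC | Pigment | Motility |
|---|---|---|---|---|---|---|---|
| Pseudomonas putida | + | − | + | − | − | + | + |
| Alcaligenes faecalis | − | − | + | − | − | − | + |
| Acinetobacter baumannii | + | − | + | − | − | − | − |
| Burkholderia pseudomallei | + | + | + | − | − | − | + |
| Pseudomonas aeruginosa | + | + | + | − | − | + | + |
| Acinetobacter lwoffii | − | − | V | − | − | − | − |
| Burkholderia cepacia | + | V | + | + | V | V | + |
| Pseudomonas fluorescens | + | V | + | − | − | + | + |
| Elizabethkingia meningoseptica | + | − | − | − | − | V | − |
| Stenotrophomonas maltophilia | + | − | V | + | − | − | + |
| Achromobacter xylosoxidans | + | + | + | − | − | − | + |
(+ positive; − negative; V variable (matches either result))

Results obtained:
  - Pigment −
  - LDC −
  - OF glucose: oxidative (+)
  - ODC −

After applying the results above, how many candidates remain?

OF glucose +: excludes Alcaligenes faecalis, Acinetobacter lwoffii — 9 left.
LDC −: excludes Burkholderia cepacia, Stenotrophomonas maltophilia — 7 left.
ODC −: all 7 remaining candidates are consistent.
Pigment −: excludes Pseudomonas putida, Pseudomonas aeruginosa, Pseudomonas fluorescens — 4 left.
Still consistent: Achromobacter xylosoxidans, Acinetobacter baumannii, Burkholderia pseudomallei, Elizabethkingia meningoseptica.

4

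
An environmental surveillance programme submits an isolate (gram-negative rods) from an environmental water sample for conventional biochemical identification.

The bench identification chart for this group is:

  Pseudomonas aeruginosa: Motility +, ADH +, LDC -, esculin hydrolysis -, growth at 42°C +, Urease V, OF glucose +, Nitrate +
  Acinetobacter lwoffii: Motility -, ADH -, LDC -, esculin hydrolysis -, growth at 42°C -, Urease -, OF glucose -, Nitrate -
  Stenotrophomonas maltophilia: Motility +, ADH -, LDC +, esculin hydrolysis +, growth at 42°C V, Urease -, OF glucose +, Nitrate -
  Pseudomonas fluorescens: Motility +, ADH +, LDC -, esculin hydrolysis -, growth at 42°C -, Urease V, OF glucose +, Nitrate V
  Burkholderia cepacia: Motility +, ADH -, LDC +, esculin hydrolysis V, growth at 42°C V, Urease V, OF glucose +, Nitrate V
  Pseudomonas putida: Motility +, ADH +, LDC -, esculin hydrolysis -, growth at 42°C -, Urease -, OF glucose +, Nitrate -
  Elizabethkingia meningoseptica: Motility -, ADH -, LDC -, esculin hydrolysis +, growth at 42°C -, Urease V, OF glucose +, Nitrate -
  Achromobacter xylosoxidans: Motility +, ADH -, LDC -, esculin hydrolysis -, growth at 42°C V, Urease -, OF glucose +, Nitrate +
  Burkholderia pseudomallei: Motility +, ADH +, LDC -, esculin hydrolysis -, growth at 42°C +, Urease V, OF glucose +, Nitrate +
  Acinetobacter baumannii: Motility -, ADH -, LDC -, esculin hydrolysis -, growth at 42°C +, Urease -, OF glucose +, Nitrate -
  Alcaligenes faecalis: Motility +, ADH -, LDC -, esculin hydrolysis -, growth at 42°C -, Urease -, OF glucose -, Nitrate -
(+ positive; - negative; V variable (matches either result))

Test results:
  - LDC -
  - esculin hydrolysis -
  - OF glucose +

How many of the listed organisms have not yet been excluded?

LDC -: excludes Stenotrophomonas maltophilia, Burkholderia cepacia — 9 left.
OF glucose +: excludes Acinetobacter lwoffii, Alcaligenes faecalis — 7 left.
esculin hydrolysis -: excludes Elizabethkingia meningoseptica — 6 left.
Still consistent: Achromobacter xylosoxidans, Acinetobacter baumannii, Burkholderia pseudomallei, Pseudomonas aeruginosa, Pseudomonas fluorescens, Pseudomonas putida.

6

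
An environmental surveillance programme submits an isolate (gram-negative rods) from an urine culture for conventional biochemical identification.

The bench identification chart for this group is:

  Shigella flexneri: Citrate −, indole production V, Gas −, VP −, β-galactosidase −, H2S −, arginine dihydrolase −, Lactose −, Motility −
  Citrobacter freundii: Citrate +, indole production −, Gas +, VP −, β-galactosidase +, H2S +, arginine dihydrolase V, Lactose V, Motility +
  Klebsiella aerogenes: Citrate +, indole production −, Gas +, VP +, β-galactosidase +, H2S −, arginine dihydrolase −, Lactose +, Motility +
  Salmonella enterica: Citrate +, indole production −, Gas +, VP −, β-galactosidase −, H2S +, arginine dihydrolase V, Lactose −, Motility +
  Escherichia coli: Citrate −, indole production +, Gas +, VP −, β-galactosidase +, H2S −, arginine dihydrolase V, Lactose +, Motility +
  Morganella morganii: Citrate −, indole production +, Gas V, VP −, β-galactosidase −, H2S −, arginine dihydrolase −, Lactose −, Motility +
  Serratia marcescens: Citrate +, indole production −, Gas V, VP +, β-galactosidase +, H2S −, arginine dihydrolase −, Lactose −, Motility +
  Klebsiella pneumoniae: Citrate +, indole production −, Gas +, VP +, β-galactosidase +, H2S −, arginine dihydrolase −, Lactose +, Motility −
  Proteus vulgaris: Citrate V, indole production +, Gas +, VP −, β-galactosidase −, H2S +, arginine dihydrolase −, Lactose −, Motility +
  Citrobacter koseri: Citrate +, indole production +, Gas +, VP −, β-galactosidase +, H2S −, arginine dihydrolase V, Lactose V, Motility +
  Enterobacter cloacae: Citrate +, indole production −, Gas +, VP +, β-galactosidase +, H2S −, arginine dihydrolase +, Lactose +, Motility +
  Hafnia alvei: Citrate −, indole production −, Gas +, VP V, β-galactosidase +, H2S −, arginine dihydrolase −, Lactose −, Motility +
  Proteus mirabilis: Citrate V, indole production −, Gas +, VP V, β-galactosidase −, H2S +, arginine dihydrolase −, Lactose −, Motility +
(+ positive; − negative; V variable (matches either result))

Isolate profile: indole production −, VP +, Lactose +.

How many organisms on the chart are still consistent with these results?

indole production −: excludes Escherichia coli, Morganella morganii, Proteus vulgaris, Citrobacter koseri — 9 left.
VP +: excludes Shigella flexneri, Citrobacter freundii, Salmonella enterica — 6 left.
Lactose +: excludes Serratia marcescens, Hafnia alvei, Proteus mirabilis — 3 left.
Still consistent: Enterobacter cloacae, Klebsiella aerogenes, Klebsiella pneumoniae.

3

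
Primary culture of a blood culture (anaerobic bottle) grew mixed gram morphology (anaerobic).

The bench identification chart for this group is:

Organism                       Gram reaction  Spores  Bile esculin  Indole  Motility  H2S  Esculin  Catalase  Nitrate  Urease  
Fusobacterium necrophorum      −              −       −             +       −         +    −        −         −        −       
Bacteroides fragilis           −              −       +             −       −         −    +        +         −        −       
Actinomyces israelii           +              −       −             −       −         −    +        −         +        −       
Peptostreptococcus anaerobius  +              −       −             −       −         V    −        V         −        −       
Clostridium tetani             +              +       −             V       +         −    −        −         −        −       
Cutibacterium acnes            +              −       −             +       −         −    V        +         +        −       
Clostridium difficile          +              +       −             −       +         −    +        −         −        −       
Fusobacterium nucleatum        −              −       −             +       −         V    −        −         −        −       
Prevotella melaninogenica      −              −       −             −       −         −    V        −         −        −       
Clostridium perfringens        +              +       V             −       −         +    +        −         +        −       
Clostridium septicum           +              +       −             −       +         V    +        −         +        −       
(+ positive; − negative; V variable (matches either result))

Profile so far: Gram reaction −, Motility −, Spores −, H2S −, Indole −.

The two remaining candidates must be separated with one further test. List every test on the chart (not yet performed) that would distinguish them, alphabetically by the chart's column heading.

H2S −: excludes Fusobacterium necrophorum, Clostridium perfringens — 9 left.
Motility −: excludes Clostridium tetani, Clostridium difficile, Clostridium septicum — 6 left.
Indole −: excludes Cutibacterium acnes, Fusobacterium nucleatum — 4 left.
Spores −: all 4 remaining candidates are consistent.
Gram reaction −: excludes Actinomyces israelii, Peptostreptococcus anaerobius — 2 left.
Two candidates remain: Bacteroides fragilis and Prevotella melaninogenica.
  Bile esculin: Bacteroides fragilis +, Prevotella melaninogenica − — discriminates.
  Esculin: + vs V — variable for at least one, does not separate.
  Catalase: Bacteroides fragilis +, Prevotella melaninogenica − — discriminates.
  Nitrate: − vs − — same for both, does not separate.
  Urease: − vs − — same for both, does not separate.

Bile esculin, Catalase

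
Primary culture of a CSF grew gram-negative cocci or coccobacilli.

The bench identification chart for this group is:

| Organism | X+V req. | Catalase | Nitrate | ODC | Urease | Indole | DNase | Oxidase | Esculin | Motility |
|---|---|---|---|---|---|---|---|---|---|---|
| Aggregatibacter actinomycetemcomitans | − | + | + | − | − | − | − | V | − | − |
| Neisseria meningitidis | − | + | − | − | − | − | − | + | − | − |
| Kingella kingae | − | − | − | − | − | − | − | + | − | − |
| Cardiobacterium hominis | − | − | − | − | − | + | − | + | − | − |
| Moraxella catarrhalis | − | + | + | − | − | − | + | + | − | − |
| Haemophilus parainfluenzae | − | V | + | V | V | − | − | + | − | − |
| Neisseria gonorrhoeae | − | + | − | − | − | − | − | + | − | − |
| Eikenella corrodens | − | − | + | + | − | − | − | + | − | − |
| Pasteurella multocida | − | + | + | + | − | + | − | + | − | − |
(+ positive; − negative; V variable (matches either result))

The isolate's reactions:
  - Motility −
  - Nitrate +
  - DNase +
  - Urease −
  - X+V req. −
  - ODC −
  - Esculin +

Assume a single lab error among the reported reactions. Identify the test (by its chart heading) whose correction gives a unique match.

Esculin

As reported, no row in the chart matches all 7 reactions.
Reversing Motility → still no organism matches.
Reversing DNase → still no organism matches.
Reversing X+V req. → still no organism matches.
Reversing Urease → still no organism matches.
Reversing ODC → still no organism matches.
Reversing Nitrate → still no organism matches.
Reversing Esculin (to −) → unique match: Moraxella catarrhalis.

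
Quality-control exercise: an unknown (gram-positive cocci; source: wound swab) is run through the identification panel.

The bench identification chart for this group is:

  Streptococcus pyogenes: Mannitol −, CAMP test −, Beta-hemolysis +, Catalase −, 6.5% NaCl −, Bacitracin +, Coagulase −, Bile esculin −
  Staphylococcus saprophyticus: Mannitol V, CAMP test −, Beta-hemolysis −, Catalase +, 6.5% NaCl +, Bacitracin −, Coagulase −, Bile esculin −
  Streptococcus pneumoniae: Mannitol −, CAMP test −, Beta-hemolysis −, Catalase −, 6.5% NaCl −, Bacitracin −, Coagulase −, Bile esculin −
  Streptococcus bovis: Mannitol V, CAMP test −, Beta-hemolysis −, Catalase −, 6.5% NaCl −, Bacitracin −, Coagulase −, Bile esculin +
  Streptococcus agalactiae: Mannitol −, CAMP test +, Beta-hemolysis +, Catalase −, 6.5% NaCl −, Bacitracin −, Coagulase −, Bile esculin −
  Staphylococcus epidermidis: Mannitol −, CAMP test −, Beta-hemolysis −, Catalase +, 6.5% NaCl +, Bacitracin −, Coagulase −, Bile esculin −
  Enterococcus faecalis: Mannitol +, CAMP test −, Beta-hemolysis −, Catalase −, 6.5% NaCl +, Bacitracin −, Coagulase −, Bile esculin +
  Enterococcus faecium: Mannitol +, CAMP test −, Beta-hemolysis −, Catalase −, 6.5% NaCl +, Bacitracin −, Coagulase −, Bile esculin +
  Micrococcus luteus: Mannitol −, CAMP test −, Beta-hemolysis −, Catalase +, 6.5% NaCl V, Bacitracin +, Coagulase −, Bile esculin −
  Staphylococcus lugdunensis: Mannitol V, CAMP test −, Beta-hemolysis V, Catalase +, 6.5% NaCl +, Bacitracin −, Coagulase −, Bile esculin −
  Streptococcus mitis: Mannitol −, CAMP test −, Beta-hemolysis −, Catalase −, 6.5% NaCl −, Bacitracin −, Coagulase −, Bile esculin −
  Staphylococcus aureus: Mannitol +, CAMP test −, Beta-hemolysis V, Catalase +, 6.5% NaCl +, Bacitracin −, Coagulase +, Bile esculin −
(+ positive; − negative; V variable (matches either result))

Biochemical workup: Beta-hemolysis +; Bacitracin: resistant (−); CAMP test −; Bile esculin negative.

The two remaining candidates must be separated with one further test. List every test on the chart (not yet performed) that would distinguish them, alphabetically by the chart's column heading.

Coagulase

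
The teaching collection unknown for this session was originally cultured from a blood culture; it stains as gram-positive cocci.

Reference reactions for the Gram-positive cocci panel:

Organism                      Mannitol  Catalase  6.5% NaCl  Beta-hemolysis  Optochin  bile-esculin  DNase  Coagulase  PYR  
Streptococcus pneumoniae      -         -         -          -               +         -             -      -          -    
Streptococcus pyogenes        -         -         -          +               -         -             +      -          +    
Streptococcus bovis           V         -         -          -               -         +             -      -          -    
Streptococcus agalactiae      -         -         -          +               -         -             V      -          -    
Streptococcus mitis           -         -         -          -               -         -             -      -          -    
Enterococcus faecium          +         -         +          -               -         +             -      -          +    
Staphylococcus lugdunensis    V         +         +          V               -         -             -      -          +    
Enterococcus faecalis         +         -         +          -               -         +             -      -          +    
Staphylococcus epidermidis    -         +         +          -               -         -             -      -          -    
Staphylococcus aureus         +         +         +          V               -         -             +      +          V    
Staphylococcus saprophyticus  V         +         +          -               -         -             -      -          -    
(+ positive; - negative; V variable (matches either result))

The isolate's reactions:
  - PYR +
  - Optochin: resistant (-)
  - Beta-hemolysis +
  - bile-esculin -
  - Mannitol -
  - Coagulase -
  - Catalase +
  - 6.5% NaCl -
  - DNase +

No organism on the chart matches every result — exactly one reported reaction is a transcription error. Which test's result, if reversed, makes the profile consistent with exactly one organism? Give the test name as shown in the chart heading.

As reported, no row in the chart matches all 9 reactions.
Reversing DNase → still no organism matches.
Reversing Coagulase → still no organism matches.
Reversing bile-esculin → still no organism matches.
Reversing Catalase (to -) → unique match: Streptococcus pyogenes.
Reversing 6.5% NaCl → still no organism matches.
Reversing Mannitol → still no organism matches.
Reversing PYR → still no organism matches.
Reversing Optochin → still no organism matches.
Reversing Beta-hemolysis → still no organism matches.

Catalase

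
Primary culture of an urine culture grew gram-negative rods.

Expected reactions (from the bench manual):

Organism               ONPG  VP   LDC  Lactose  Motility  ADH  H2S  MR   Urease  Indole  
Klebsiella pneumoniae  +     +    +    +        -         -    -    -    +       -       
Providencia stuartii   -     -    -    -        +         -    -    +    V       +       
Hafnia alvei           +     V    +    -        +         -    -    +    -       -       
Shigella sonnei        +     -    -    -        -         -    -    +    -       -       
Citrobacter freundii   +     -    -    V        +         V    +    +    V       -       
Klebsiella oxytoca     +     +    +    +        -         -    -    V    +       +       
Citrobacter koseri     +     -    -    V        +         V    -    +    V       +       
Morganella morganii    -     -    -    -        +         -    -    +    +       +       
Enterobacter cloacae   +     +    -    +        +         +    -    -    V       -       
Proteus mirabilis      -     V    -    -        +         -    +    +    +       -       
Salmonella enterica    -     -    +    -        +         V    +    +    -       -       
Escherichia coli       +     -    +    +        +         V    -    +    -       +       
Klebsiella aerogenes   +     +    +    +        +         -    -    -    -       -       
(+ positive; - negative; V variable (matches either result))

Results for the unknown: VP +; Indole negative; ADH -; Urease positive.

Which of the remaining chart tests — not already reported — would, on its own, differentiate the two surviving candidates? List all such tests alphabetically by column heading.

H2S, Lactose, LDC, Motility, MR, ONPG

Indole -: excludes 5 organisms — 8 left.
VP +: excludes Shigella sonnei, Citrobacter freundii, Salmonella enterica — 5 left.
Urease +: excludes Hafnia alvei, Klebsiella aerogenes — 3 left.
ADH -: excludes Enterobacter cloacae — 2 left.
Two candidates remain: Klebsiella pneumoniae and Proteus mirabilis.
  ONPG: Klebsiella pneumoniae +, Proteus mirabilis - — discriminates.
  LDC: Klebsiella pneumoniae +, Proteus mirabilis - — discriminates.
  Lactose: Klebsiella pneumoniae +, Proteus mirabilis - — discriminates.
  Motility: Klebsiella pneumoniae -, Proteus mirabilis + — discriminates.
  H2S: Klebsiella pneumoniae -, Proteus mirabilis + — discriminates.
  MR: Klebsiella pneumoniae -, Proteus mirabilis + — discriminates.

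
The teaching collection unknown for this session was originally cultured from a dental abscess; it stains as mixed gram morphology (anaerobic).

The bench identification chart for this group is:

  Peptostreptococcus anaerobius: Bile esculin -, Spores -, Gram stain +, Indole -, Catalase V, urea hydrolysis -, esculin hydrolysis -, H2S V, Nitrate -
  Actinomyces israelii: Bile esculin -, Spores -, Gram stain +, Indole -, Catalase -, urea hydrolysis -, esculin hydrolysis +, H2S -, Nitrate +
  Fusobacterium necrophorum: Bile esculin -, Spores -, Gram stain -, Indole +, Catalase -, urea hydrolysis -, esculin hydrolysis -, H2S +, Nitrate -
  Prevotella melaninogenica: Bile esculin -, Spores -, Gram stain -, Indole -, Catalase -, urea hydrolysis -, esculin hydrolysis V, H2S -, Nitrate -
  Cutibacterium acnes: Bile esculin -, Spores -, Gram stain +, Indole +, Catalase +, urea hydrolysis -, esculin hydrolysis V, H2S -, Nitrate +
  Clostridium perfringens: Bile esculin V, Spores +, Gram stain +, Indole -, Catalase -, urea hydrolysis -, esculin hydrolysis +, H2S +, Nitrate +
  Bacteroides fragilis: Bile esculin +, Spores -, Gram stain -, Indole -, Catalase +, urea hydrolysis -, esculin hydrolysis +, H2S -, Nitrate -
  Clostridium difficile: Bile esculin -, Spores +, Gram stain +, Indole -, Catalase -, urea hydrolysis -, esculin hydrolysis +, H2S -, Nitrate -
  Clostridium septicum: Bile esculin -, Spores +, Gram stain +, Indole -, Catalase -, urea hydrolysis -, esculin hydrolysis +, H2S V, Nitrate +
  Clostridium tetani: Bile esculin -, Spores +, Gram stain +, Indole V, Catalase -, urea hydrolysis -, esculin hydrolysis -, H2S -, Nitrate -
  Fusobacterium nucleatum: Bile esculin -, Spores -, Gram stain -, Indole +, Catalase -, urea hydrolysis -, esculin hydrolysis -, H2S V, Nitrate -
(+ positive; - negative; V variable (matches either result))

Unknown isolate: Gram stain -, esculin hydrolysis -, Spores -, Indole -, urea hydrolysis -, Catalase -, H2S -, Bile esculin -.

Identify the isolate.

Prevotella melaninogenica

H2S -: excludes Fusobacterium necrophorum, Clostridium perfringens — 9 left.
esculin hydrolysis -: excludes Actinomyces israelii, Bacteroides fragilis, Clostridium difficile, Clostridium septicum — 5 left.
urea hydrolysis -: all 5 remaining candidates are consistent.
Gram stain -: excludes Peptostreptococcus anaerobius, Cutibacterium acnes, Clostridium tetani — 2 left.
Bile esculin -: all 2 remaining candidates are consistent.
Indole -: excludes Fusobacterium nucleatum — 1 left.
Catalase -: the one remaining candidate is consistent.
Spores -: the one remaining candidate is consistent.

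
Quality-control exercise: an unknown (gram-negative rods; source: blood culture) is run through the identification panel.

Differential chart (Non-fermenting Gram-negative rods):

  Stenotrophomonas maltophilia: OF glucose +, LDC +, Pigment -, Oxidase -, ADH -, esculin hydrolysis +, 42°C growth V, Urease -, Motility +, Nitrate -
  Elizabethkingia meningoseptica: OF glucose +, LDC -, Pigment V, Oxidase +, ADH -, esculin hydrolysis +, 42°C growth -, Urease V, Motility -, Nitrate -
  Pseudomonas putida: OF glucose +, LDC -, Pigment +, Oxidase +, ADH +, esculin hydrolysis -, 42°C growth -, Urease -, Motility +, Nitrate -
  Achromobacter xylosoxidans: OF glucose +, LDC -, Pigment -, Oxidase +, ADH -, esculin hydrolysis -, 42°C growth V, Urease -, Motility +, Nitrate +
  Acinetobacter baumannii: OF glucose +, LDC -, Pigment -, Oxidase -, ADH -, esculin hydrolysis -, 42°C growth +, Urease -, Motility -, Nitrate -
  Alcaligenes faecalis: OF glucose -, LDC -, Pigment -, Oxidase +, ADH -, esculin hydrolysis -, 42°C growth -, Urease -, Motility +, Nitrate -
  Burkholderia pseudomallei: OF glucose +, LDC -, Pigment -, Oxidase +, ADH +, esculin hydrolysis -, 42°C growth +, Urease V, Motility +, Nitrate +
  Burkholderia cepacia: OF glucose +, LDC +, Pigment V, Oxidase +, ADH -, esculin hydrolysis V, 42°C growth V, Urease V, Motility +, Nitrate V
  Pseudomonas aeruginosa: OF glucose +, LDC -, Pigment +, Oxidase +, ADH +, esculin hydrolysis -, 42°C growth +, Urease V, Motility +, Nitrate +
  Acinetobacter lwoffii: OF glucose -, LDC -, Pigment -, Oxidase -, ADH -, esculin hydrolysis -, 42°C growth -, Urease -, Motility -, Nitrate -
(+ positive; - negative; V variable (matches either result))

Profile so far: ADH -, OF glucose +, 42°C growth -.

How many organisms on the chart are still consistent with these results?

ADH -: excludes Pseudomonas putida, Burkholderia pseudomallei, Pseudomonas aeruginosa — 7 left.
42°C growth -: excludes Acinetobacter baumannii — 6 left.
OF glucose +: excludes Alcaligenes faecalis, Acinetobacter lwoffii — 4 left.
Still consistent: Achromobacter xylosoxidans, Burkholderia cepacia, Elizabethkingia meningoseptica, Stenotrophomonas maltophilia.

4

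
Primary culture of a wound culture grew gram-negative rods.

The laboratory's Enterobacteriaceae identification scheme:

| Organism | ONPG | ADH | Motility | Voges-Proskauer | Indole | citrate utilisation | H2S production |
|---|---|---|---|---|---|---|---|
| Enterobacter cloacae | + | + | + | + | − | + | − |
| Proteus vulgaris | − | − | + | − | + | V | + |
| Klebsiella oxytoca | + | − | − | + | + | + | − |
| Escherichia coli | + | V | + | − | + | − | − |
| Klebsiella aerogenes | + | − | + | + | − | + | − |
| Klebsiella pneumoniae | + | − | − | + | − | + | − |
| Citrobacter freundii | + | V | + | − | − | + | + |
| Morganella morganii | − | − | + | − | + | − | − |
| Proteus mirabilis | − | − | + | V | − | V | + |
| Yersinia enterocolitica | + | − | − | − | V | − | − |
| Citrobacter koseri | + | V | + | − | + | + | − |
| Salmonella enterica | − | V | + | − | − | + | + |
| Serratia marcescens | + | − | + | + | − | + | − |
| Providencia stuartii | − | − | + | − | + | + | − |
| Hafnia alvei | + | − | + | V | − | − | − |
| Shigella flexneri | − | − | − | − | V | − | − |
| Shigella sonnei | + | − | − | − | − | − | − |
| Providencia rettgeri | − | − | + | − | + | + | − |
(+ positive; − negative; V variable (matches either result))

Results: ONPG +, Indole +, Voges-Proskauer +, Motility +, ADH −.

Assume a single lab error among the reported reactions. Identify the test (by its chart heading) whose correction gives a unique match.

Motility

As reported, no row in the chart matches all 5 reactions.
Reversing Motility (to −) → unique match: Klebsiella oxytoca.
Reversing Voges-Proskauer → 2 organisms match (not unique).
Reversing ONPG → still no organism matches.
Reversing ADH → still no organism matches.
Reversing Indole → 3 organisms match (not unique).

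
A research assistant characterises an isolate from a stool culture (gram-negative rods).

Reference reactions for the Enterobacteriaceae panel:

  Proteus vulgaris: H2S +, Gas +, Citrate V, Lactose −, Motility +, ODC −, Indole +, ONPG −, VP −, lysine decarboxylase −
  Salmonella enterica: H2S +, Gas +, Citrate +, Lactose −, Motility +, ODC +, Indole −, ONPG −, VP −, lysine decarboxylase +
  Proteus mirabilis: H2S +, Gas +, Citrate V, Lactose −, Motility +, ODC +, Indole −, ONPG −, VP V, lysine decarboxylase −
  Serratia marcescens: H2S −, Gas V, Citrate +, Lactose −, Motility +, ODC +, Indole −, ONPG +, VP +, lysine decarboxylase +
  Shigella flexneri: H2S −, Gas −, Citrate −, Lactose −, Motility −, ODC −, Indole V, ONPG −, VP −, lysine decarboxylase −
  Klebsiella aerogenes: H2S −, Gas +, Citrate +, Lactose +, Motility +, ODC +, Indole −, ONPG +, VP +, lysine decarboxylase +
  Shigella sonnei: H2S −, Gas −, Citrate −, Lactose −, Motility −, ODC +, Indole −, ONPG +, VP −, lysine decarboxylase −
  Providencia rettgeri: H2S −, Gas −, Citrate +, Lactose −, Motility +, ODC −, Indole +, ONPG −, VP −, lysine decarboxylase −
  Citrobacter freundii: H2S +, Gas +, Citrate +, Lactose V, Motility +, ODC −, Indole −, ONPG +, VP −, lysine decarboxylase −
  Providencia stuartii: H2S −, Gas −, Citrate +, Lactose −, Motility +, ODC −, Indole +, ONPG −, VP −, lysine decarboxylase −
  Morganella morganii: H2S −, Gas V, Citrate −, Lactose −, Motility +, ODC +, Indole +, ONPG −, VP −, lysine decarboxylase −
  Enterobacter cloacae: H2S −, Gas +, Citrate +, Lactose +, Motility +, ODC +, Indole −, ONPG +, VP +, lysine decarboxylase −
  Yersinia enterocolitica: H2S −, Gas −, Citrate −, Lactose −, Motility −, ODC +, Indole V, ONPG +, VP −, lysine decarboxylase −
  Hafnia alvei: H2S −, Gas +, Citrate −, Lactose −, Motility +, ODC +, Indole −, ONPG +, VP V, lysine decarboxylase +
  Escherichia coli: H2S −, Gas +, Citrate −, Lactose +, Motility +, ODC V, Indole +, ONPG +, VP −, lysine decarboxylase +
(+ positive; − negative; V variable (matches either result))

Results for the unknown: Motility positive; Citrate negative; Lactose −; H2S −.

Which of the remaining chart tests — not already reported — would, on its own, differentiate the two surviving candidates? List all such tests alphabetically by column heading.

Indole, lysine decarboxylase, ONPG

Citrate −: excludes 7 organisms — 8 left.
H2S −: excludes Proteus vulgaris, Proteus mirabilis — 6 left.
Motility +: excludes Shigella flexneri, Shigella sonnei, Yersinia enterocolitica — 3 left.
Lactose −: excludes Escherichia coli — 2 left.
Two candidates remain: Hafnia alvei and Morganella morganii.
  Gas: + vs V — variable for at least one, does not separate.
  ODC: + vs + — same for both, does not separate.
  Indole: Hafnia alvei −, Morganella morganii + — discriminates.
  ONPG: Hafnia alvei +, Morganella morganii − — discriminates.
  VP: V vs − — variable for at least one, does not separate.
  lysine decarboxylase: Hafnia alvei +, Morganella morganii − — discriminates.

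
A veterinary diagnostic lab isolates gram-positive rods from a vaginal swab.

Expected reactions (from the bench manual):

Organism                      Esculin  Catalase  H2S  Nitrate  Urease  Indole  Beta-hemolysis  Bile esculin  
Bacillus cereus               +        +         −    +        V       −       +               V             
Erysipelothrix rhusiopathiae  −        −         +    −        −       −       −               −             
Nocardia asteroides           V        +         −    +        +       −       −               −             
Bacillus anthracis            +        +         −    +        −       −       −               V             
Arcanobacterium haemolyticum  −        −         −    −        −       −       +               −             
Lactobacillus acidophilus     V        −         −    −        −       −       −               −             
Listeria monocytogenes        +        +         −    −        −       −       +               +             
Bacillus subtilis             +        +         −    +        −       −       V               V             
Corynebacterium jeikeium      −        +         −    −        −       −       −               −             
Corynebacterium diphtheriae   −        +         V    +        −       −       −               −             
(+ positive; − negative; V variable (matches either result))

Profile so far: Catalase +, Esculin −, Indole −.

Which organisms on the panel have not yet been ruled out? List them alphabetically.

Catalase +: excludes Erysipelothrix rhusiopathiae, Arcanobacterium haemolyticum, Lactobacillus acidophilus — 7 left.
Esculin −: excludes Bacillus cereus, Bacillus anthracis, Listeria monocytogenes, Bacillus subtilis — 3 left.
Indole −: all 3 remaining candidates are consistent.

Corynebacterium diphtheriae, Corynebacterium jeikeium, Nocardia asteroides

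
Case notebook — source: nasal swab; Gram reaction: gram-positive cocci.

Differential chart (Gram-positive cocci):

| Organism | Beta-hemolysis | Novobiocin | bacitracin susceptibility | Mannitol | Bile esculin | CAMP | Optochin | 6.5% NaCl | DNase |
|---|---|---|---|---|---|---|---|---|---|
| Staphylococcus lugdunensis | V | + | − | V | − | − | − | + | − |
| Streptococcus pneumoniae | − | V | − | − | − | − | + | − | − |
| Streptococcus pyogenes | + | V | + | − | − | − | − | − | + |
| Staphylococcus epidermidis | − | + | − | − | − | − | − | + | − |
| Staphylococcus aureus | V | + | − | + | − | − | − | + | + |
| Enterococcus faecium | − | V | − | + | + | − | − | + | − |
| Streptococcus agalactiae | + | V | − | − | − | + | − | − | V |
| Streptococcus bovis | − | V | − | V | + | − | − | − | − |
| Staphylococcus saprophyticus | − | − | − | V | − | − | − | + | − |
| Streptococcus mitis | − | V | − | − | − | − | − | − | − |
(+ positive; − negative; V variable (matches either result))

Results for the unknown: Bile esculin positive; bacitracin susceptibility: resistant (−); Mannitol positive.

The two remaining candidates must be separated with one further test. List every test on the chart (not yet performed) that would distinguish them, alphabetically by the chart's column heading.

6.5% NaCl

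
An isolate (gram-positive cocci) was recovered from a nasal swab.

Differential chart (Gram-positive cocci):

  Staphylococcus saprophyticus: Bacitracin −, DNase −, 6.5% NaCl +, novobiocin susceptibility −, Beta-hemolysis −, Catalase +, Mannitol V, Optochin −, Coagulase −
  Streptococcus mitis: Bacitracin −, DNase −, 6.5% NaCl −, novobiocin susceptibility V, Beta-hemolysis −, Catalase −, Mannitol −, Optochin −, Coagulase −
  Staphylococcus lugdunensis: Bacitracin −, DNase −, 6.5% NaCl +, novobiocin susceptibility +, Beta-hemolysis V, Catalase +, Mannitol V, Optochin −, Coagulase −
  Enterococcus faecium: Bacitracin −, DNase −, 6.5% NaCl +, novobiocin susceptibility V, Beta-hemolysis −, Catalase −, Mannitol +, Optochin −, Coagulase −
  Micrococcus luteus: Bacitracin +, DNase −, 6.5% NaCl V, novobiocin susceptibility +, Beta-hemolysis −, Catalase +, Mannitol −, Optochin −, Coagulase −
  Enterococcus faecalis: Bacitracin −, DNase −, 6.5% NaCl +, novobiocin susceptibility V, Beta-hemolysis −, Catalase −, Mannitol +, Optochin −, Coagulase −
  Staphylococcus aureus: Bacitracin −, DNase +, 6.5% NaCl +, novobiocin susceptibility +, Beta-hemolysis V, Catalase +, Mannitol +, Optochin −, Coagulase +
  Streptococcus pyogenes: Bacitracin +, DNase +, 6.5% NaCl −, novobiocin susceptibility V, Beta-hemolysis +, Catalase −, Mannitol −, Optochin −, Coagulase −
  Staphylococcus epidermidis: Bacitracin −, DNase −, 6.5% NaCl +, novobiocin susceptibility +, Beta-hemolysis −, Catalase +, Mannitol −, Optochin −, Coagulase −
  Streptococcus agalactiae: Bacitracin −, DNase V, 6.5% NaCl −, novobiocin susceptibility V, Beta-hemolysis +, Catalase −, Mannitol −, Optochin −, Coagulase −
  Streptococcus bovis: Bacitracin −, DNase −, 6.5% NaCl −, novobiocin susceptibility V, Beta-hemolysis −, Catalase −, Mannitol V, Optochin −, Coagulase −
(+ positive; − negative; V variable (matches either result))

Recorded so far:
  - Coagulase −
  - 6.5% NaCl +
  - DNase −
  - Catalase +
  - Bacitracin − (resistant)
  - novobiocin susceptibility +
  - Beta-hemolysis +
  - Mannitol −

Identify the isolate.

Staphylococcus lugdunensis

6.5% NaCl +: excludes Streptococcus mitis, Streptococcus pyogenes, Streptococcus agalactiae, Streptococcus bovis — 7 left.
Bacitracin −: excludes Micrococcus luteus — 6 left.
DNase −: excludes Staphylococcus aureus — 5 left.
Beta-hemolysis +: excludes Staphylococcus saprophyticus, Enterococcus faecium, Enterococcus faecalis, Staphylococcus epidermidis — 1 left.
Catalase +: the one remaining candidate is consistent.
Coagulase −: the one remaining candidate is consistent.
novobiocin susceptibility +: the one remaining candidate is consistent.
Mannitol −: the one remaining candidate is consistent.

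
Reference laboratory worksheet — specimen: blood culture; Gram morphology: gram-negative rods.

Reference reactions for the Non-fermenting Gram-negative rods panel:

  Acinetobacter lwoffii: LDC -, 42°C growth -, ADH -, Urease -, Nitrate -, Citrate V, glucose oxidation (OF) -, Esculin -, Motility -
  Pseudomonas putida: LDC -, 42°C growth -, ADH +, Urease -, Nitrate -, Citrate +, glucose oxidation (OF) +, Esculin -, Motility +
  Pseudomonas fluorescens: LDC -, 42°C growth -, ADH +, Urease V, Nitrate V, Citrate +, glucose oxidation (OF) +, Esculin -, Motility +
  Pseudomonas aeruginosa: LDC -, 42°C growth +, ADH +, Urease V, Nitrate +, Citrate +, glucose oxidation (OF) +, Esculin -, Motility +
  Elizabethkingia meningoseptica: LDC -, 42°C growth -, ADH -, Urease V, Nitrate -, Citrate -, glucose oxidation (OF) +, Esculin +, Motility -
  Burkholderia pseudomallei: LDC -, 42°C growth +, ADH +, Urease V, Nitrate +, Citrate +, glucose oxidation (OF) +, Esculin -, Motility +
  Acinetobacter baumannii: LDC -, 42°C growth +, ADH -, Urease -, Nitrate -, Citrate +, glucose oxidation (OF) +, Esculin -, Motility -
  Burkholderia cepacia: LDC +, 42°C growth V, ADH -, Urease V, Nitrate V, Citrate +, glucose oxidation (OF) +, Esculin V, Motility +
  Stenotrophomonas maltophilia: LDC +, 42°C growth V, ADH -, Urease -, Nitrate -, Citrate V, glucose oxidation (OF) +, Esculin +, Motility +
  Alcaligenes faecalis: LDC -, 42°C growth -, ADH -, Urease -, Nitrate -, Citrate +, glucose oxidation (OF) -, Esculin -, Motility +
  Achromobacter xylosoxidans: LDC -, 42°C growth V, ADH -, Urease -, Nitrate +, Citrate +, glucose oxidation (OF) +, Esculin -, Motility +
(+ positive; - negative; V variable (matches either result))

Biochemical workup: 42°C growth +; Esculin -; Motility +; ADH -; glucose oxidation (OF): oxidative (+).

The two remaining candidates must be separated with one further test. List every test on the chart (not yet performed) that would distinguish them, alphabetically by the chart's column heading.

ADH -: excludes Pseudomonas putida, Pseudomonas fluorescens, Pseudomonas aeruginosa, Burkholderia pseudomallei — 7 left.
42°C growth +: excludes Acinetobacter lwoffii, Elizabethkingia meningoseptica, Alcaligenes faecalis — 4 left.
glucose oxidation (OF) +: all 4 remaining candidates are consistent.
Esculin -: excludes Stenotrophomonas maltophilia — 3 left.
Motility +: excludes Acinetobacter baumannii — 2 left.
Two candidates remain: Achromobacter xylosoxidans and Burkholderia cepacia.
  LDC: Achromobacter xylosoxidans -, Burkholderia cepacia + — discriminates.
  Urease: - vs V — variable for at least one, does not separate.
  Nitrate: + vs V — variable for at least one, does not separate.
  Citrate: + vs + — same for both, does not separate.

LDC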